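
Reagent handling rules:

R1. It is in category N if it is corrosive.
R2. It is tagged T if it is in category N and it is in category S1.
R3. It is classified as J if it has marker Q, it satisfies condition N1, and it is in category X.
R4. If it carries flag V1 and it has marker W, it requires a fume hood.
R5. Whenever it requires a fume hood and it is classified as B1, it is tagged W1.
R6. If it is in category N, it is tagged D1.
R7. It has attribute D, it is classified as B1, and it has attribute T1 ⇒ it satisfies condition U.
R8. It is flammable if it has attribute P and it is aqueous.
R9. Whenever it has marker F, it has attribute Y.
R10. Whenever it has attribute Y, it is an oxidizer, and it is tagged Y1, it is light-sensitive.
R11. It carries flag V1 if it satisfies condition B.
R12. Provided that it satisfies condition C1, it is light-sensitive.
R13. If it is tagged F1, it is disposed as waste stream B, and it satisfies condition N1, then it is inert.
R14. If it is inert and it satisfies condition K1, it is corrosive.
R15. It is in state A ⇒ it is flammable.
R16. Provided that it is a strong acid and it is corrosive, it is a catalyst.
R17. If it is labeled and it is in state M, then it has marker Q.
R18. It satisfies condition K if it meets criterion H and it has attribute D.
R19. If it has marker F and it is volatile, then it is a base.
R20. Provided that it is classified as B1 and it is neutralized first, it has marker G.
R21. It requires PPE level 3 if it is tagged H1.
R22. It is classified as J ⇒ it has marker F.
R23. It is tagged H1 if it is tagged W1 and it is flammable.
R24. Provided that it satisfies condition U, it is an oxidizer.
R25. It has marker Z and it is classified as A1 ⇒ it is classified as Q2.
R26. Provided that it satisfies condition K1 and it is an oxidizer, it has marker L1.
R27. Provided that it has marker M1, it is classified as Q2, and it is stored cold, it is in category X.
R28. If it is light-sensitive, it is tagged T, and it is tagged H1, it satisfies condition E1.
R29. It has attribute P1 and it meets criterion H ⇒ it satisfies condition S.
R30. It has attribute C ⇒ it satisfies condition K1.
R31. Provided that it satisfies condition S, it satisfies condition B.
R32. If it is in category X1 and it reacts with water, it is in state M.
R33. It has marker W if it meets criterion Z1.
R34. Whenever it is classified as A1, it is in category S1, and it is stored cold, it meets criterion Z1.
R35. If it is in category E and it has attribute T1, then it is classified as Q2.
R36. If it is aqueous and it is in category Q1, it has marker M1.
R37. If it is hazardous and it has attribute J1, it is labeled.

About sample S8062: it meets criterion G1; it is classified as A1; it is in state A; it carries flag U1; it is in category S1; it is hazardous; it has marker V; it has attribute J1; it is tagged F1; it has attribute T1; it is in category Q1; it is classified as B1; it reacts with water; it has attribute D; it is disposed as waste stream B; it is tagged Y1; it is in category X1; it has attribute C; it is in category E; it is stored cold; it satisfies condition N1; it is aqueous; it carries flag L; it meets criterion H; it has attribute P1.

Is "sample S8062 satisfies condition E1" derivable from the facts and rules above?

Yes

By R7 (it has attribute D, it is classified as B1, it has attribute T1): it satisfies condition U.
By R13 (it is tagged F1, it is disposed as waste stream B, it satisfies condition N1): it is inert.
By R15 (it is in state A): it is flammable.
By R24 (it satisfies condition U): it is an oxidizer.
By R29 (it has attribute P1, it meets criterion H): it satisfies condition S.
By R30 (it has attribute C): it satisfies condition K1.
By R31 (it satisfies condition S): it satisfies condition B.
By R32 (it is in category X1, it reacts with water): it is in state M.
By R34 (it is classified as A1, it is in category S1, it is stored cold): it meets criterion Z1.
By R35 (it is in category E, it has attribute T1): it is classified as Q2.
By R36 (it is aqueous, it is in category Q1): it has marker M1.
By R37 (it is hazardous, it has attribute J1): it is labeled.
By R11 (it satisfies condition B): it carries flag V1.
By R14 (it is inert, it satisfies condition K1): it is corrosive.
By R17 (it is labeled, it is in state M): it has marker Q.
By R27 (it has marker M1, it is classified as Q2, it is stored cold): it is in category X.
By R33 (it meets criterion Z1): it has marker W.
By R1 (it is corrosive): it is in category N.
By R2 (it is in category N, it is in category S1): it is tagged T.
By R3 (it has marker Q, it satisfies condition N1, it is in category X): it is classified as J.
By R4 (it carries flag V1, it has marker W): it requires a fume hood.
By R5 (it requires a fume hood, it is classified as B1): it is tagged W1.
By R22 (it is classified as J): it has marker F.
By R23 (it is tagged W1, it is flammable): it is tagged H1.
By R9 (it has marker F): it has attribute Y.
By R10 (it has attribute Y, it is an oxidizer, it is tagged Y1): it is light-sensitive.
By R28 (it is light-sensitive, it is tagged T, it is tagged H1): it satisfies condition E1.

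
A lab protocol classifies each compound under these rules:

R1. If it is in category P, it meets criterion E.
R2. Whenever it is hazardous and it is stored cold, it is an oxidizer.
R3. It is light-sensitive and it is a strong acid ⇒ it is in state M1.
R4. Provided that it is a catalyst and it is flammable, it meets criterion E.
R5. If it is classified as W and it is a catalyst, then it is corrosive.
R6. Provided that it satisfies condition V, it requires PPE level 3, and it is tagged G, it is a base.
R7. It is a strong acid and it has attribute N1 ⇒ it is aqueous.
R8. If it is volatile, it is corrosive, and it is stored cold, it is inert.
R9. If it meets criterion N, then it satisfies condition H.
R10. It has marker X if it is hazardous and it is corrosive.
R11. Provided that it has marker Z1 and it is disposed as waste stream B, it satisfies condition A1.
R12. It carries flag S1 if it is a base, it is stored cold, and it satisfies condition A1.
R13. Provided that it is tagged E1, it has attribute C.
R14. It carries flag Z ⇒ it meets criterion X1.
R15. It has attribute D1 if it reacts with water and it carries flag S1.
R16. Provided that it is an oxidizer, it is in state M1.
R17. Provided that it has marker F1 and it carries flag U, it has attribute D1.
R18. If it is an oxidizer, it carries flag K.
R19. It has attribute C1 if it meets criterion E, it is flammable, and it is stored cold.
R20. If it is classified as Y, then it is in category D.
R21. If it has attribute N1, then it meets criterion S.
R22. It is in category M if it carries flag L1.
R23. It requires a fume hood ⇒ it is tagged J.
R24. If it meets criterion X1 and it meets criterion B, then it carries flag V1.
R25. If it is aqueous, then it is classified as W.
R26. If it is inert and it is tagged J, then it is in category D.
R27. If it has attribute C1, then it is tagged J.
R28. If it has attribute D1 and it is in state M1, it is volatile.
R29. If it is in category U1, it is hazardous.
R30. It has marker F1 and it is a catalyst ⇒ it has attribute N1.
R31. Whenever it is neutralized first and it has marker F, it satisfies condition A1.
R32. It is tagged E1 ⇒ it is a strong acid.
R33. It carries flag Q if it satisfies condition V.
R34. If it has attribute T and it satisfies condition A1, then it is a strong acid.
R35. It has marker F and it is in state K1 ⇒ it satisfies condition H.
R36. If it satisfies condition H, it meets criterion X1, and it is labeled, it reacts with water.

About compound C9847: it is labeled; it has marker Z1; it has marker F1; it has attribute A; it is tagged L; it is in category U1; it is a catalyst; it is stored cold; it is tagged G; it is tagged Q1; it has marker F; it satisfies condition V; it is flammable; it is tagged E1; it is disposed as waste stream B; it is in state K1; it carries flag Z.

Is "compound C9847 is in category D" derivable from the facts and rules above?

Forward chaining from the given facts derives: meets criterion E, satisfies condition A1, has attribute C, meets criterion X1, has attribute C1, is tagged J, is hazardous, has attribute N1, is a strong acid, carries flag Q, satisfies condition H, reacts with water, is an oxidizer, is aqueous, is in state M1, carries flag K, meets criterion S, is classified as W, is corrosive, has marker X.
Rules concluding "it is in category D": R20 needs "it is classified as Y"; R26 needs "it is inert" — none of these are established.

No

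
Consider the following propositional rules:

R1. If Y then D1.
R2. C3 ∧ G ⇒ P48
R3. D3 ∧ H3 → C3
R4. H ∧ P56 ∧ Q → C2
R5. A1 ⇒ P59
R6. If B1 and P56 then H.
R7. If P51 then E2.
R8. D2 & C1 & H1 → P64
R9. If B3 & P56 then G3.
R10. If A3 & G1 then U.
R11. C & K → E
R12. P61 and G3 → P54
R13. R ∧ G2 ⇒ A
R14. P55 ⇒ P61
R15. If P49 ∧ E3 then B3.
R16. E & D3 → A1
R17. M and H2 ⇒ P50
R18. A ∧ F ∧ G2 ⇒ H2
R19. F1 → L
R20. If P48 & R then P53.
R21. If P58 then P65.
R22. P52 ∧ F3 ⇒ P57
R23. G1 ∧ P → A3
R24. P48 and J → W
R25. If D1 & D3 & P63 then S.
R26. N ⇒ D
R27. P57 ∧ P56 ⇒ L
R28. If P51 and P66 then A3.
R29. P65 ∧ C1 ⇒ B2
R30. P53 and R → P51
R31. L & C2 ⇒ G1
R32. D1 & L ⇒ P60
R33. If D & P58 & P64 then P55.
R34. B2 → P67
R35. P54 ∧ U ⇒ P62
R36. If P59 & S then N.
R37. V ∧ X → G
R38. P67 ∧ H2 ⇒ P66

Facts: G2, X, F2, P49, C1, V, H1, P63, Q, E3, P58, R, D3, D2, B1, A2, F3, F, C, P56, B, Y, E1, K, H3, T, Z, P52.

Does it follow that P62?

Yes

D1  (by R1: Y)
C3  (by R3: D3, H3)
H  (by R6: B1, P56)
P64  (by R8: D2, C1, H1)
E  (by R11: C, K)
A  (by R13: R, G2)
B3  (by R15: P49, E3)
A1  (by R16: E, D3)
H2  (by R18: A, F, G2)
P65  (by R21: P58)
P57  (by R22: P52, F3)
S  (by R25: D1, D3, P63)
L  (by R27: P57, P56)
B2  (by R29: P65, C1)
P67  (by R34: B2)
G  (by R37: V, X)
P66  (by R38: P67, H2)
P48  (by R2: C3, G)
C2  (by R4: H, P56, Q)
P59  (by R5: A1)
G3  (by R9: B3, P56)
P53  (by R20: P48, R)
P51  (by R30: P53, R)
G1  (by R31: L, C2)
N  (by R36: P59, S)
D  (by R26: N)
A3  (by R28: P51, P66)
P55  (by R33: D, P58, P64)
U  (by R10: A3, G1)
P61  (by R14: P55)
P54  (by R12: P61, G3)
P62  (by R35: P54, U)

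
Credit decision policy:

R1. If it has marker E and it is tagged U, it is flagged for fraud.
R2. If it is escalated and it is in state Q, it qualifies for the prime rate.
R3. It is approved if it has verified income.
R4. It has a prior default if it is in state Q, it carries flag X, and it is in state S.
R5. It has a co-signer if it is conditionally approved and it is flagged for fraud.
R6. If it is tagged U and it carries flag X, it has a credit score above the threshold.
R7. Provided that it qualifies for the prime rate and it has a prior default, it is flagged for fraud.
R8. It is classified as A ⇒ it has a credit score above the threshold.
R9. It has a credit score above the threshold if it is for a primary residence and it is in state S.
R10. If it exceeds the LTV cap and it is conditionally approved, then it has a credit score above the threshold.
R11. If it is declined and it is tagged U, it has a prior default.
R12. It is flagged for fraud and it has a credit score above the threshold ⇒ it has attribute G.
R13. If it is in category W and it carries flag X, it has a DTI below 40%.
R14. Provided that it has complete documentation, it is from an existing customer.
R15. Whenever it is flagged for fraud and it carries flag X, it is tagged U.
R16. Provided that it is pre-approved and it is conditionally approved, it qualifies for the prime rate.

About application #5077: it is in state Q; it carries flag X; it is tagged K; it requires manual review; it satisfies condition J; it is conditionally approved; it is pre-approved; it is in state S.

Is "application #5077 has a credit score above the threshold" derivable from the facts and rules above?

By R4 (it is in state Q, it carries flag X, it is in state S): it has a prior default.
By R16 (it is pre-approved, it is conditionally approved): it qualifies for the prime rate.
By R7 (it qualifies for the prime rate, it has a prior default): it is flagged for fraud.
By R15 (it is flagged for fraud, it carries flag X): it is tagged U.
By R6 (it is tagged U, it carries flag X): it has a credit score above the threshold.

Yes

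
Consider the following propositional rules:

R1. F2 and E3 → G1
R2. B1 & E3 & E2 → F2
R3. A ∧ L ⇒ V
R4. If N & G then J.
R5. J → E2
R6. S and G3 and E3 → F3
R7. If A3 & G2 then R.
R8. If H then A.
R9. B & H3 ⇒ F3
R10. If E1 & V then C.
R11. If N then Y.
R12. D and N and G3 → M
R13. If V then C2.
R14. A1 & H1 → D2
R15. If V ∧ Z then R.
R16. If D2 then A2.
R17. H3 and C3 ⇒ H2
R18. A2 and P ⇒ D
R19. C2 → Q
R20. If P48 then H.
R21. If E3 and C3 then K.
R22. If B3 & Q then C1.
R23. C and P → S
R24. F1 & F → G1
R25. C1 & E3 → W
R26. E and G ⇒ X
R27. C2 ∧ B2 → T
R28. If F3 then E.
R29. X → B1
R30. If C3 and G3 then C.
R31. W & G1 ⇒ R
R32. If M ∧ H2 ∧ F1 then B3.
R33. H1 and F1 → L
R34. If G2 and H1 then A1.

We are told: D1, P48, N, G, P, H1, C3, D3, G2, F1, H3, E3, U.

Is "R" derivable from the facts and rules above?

Forward chaining from the given facts derives: J, E2, Y, H2, H, K, L, A1, A, D2, A2, D, V, C2, Q.
Rules concluding R: R7 needs A3; R15 needs Z; R31 needs W — none of these are established.

No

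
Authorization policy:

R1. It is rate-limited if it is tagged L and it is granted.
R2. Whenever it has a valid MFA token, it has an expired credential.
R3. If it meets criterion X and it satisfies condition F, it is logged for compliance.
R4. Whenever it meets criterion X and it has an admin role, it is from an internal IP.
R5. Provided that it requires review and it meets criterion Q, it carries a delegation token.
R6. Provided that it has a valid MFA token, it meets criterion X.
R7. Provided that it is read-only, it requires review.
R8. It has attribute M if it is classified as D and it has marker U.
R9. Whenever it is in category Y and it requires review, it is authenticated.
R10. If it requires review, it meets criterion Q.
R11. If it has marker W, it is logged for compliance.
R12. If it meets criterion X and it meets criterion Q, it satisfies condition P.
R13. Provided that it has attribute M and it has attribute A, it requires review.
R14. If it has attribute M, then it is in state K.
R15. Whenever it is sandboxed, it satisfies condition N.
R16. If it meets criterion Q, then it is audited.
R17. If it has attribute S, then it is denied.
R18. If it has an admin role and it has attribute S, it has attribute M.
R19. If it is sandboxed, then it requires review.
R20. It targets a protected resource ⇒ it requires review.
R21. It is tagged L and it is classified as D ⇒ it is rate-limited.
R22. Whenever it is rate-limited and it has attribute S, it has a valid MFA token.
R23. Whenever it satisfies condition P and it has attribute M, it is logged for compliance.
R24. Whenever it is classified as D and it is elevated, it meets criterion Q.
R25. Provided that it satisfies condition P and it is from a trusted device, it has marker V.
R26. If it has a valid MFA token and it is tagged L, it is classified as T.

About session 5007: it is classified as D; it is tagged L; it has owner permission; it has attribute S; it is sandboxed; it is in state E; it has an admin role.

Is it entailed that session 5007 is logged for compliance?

Yes

By R18 (it has an admin role, it has attribute S): it has attribute M.
By R19 (it is sandboxed): it requires review.
By R21 (it is tagged L, it is classified as D): it is rate-limited.
By R22 (it is rate-limited, it has attribute S): it has a valid MFA token.
By R6 (it has a valid MFA token): it meets criterion X.
By R10 (it requires review): it meets criterion Q.
By R12 (it meets criterion X, it meets criterion Q): it satisfies condition P.
By R23 (it satisfies condition P, it has attribute M): it is logged for compliance.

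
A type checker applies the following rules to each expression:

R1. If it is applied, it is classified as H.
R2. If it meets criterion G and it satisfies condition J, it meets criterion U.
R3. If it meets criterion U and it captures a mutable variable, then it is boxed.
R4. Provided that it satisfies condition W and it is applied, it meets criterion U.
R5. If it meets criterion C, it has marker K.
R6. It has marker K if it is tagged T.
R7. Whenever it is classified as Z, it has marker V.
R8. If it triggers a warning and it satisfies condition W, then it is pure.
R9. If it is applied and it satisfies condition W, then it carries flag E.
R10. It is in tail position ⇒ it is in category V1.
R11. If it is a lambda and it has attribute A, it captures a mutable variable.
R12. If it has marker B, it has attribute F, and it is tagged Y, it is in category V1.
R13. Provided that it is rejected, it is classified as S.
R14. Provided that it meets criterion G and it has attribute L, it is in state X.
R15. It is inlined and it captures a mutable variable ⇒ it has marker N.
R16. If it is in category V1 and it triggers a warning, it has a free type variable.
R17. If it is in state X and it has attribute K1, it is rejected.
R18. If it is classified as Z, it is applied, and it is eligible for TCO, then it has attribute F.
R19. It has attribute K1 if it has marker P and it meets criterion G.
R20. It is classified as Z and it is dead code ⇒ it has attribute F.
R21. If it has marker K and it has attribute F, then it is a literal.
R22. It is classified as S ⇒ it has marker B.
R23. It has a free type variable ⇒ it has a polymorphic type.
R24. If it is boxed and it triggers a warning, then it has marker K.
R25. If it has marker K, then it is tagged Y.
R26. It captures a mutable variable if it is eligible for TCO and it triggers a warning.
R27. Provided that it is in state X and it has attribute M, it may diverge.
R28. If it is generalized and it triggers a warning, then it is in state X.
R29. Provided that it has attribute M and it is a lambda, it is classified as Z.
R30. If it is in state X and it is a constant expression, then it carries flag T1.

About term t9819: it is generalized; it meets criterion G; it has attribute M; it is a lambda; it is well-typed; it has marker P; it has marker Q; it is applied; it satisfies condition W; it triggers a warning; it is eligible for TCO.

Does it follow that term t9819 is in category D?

Forward chaining from the given facts derives: is classified as H, meets criterion U, is pure, carries flag E, has attribute K1, captures a mutable variable, is in state X, is classified as Z, is boxed, has marker V, is rejected, has attribute F, has marker K, is tagged Y, may diverge, is classified as S, is a literal, has marker B, is in category V1, has a free type variable, has a polymorphic type.
No rule has "it is in category D" as its conclusion, and it is not among the given facts.

No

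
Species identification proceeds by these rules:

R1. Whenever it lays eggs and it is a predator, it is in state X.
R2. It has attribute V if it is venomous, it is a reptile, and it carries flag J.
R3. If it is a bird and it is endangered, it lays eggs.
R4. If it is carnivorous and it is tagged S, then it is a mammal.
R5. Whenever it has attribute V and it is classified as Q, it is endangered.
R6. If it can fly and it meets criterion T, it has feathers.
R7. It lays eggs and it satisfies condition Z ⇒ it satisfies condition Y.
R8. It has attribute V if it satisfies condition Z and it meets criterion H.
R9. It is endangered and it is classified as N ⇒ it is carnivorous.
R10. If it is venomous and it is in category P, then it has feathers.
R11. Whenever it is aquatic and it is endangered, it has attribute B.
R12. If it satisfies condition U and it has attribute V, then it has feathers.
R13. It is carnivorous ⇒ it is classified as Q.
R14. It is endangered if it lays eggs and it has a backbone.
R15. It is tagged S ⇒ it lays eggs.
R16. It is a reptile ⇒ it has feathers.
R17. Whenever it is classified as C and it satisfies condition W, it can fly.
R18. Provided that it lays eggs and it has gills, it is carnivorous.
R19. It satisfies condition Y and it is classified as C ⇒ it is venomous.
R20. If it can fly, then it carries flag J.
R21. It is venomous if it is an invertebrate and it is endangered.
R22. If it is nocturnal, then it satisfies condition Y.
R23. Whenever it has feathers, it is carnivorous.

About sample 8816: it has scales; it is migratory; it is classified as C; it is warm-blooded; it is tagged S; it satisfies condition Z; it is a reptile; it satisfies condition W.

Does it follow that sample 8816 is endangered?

Yes

By R15 (it is tagged S): it lays eggs.
By R16 (it is a reptile): it has feathers.
By R17 (it is classified as C, it satisfies condition W): it can fly.
By R20 (it can fly): it carries flag J.
By R23 (it has feathers): it is carnivorous.
By R7 (it lays eggs, it satisfies condition Z): it satisfies condition Y.
By R13 (it is carnivorous): it is classified as Q.
By R19 (it satisfies condition Y, it is classified as C): it is venomous.
By R2 (it is venomous, it is a reptile, it carries flag J): it has attribute V.
By R5 (it has attribute V, it is classified as Q): it is endangered.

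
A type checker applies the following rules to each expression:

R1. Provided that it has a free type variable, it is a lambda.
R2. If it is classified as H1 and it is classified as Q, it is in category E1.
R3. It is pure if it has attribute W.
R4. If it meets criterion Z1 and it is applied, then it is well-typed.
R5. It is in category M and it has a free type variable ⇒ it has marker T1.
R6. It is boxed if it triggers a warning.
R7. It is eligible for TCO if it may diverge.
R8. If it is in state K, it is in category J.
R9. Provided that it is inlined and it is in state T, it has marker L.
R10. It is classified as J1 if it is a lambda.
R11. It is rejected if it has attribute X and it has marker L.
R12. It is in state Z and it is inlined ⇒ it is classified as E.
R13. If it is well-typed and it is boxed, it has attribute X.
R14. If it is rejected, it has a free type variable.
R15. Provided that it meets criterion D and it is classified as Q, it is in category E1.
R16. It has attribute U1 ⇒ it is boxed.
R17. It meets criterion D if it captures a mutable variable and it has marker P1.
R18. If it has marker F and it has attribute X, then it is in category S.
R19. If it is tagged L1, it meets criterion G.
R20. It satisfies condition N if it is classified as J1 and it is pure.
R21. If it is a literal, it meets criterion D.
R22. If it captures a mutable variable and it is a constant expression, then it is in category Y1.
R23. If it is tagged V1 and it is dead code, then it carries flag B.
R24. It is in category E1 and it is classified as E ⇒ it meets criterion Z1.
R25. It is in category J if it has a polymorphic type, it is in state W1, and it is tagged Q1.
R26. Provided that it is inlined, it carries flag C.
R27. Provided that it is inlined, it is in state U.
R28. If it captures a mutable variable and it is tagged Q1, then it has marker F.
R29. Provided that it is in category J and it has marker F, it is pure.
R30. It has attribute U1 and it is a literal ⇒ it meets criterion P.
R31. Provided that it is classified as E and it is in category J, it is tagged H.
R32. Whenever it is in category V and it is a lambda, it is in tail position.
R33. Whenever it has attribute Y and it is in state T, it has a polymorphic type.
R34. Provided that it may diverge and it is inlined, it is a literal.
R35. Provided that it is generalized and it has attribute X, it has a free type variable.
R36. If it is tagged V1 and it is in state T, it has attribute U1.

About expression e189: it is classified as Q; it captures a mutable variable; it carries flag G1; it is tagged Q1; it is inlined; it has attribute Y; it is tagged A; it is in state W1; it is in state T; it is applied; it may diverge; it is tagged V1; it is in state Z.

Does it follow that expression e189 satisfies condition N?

Yes

By R9 (it is inlined, it is in state T): it has marker L.
By R12 (it is in state Z, it is inlined): it is classified as E.
By R28 (it captures a mutable variable, it is tagged Q1): it has marker F.
By R33 (it has attribute Y, it is in state T): it has a polymorphic type.
By R34 (it may diverge, it is inlined): it is a literal.
By R36 (it is tagged V1, it is in state T): it has attribute U1.
By R16 (it has attribute U1): it is boxed.
By R21 (it is a literal): it meets criterion D.
By R25 (it has a polymorphic type, it is in state W1, it is tagged Q1): it is in category J.
By R29 (it is in category J, it has marker F): it is pure.
By R15 (it meets criterion D, it is classified as Q): it is in category E1.
By R24 (it is in category E1, it is classified as E): it meets criterion Z1.
By R4 (it meets criterion Z1, it is applied): it is well-typed.
By R13 (it is well-typed, it is boxed): it has attribute X.
By R11 (it has attribute X, it has marker L): it is rejected.
By R14 (it is rejected): it has a free type variable.
By R1 (it has a free type variable): it is a lambda.
By R10 (it is a lambda): it is classified as J1.
By R20 (it is classified as J1, it is pure): it satisfies condition N.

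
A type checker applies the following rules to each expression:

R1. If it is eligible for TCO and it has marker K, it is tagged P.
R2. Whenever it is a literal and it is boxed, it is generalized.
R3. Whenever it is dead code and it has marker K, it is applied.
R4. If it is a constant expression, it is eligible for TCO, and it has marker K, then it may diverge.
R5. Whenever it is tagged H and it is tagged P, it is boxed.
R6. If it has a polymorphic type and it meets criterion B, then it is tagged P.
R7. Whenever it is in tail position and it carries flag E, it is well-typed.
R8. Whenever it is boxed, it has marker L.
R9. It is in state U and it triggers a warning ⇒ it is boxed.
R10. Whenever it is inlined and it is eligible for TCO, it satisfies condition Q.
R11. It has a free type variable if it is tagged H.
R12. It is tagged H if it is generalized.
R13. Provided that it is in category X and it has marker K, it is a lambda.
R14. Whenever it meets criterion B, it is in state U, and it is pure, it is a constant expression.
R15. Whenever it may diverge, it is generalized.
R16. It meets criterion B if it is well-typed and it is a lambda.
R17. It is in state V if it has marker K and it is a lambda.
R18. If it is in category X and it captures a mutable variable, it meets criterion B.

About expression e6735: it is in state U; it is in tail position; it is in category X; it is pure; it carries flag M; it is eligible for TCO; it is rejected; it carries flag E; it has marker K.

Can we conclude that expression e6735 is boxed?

Yes

By R1 (it is eligible for TCO, it has marker K): it is tagged P.
By R7 (it is in tail position, it carries flag E): it is well-typed.
By R13 (it is in category X, it has marker K): it is a lambda.
By R16 (it is well-typed, it is a lambda): it meets criterion B.
By R14 (it meets criterion B, it is in state U, it is pure): it is a constant expression.
By R4 (it is a constant expression, it is eligible for TCO, it has marker K): it may diverge.
By R15 (it may diverge): it is generalized.
By R12 (it is generalized): it is tagged H.
By R5 (it is tagged H, it is tagged P): it is boxed.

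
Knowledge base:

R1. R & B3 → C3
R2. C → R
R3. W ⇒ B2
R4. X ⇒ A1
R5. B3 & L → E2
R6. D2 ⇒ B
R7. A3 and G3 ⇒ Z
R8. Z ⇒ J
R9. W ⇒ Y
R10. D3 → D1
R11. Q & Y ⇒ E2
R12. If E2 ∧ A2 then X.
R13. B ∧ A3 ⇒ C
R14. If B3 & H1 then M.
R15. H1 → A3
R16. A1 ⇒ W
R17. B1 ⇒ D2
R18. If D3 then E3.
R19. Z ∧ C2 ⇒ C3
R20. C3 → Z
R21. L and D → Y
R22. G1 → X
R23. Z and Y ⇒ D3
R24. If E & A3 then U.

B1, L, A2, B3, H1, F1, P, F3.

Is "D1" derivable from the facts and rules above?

Yes

E2  (by R5: B3, L)
X  (by R12: E2, A2)
A3  (by R15: H1)
D2  (by R17: B1)
A1  (by R4: X)
B  (by R6: D2)
C  (by R13: B, A3)
W  (by R16: A1)
R  (by R2: C)
Y  (by R9: W)
C3  (by R1: R, B3)
Z  (by R20: C3)
D3  (by R23: Z, Y)
D1  (by R10: D3)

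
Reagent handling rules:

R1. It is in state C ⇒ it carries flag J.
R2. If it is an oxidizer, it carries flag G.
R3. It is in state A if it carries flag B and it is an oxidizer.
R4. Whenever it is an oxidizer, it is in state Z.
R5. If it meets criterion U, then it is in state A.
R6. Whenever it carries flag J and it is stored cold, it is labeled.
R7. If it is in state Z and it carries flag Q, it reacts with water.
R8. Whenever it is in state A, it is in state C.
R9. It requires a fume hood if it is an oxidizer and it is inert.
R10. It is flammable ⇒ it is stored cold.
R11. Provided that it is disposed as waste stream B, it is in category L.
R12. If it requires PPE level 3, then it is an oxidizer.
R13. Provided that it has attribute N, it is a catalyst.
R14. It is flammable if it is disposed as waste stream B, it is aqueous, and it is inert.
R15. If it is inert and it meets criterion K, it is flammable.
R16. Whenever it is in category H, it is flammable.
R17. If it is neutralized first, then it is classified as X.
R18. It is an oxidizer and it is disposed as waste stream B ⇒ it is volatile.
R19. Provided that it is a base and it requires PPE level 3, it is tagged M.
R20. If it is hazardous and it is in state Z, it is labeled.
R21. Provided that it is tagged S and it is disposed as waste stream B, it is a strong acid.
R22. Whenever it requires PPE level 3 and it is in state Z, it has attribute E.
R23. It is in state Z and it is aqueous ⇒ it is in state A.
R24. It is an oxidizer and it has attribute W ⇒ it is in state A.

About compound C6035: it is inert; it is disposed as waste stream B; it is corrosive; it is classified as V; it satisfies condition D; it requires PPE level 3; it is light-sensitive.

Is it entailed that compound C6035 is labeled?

Forward chaining from the given facts derives: is in category L, is an oxidizer, is volatile, carries flag G, is in state Z, requires a fume hood, has attribute E.
Rules concluding "it is labeled": R6 needs "it carries flag J"; R20 needs "it is hazardous" — none of these are established.

No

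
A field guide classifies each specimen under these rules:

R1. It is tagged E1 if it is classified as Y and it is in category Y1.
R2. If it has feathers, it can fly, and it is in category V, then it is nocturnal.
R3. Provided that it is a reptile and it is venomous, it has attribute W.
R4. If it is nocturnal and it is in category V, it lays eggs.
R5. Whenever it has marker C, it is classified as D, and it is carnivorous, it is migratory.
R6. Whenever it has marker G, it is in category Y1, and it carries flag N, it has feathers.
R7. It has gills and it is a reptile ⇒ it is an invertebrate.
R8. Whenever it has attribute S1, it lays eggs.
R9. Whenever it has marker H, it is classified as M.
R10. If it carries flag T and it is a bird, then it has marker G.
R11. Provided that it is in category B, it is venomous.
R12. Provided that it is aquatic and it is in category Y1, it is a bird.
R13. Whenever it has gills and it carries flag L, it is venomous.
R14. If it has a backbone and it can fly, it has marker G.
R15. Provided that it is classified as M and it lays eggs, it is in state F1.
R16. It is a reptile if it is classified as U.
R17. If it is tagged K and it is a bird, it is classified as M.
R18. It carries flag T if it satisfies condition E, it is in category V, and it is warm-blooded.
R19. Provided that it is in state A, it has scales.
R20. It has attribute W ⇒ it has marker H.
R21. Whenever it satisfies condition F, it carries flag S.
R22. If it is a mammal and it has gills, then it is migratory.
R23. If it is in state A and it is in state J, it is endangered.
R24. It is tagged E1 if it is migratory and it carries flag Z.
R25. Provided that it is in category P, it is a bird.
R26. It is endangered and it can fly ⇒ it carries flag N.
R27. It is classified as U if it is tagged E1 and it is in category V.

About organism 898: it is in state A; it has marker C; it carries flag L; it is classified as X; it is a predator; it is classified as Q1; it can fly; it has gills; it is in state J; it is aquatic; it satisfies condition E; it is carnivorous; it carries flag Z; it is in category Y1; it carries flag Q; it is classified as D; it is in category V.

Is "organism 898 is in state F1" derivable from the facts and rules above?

No

Forward chaining from the given facts derives: is migratory, is a bird, is venomous, has scales, is endangered, is tagged E1, carries flag N, is classified as U, is a reptile, has attribute W, is an invertebrate, has marker H, is classified as M.
The only rule concluding "it is in state F1" is R15, which needs "it lays eggs"; that is never established.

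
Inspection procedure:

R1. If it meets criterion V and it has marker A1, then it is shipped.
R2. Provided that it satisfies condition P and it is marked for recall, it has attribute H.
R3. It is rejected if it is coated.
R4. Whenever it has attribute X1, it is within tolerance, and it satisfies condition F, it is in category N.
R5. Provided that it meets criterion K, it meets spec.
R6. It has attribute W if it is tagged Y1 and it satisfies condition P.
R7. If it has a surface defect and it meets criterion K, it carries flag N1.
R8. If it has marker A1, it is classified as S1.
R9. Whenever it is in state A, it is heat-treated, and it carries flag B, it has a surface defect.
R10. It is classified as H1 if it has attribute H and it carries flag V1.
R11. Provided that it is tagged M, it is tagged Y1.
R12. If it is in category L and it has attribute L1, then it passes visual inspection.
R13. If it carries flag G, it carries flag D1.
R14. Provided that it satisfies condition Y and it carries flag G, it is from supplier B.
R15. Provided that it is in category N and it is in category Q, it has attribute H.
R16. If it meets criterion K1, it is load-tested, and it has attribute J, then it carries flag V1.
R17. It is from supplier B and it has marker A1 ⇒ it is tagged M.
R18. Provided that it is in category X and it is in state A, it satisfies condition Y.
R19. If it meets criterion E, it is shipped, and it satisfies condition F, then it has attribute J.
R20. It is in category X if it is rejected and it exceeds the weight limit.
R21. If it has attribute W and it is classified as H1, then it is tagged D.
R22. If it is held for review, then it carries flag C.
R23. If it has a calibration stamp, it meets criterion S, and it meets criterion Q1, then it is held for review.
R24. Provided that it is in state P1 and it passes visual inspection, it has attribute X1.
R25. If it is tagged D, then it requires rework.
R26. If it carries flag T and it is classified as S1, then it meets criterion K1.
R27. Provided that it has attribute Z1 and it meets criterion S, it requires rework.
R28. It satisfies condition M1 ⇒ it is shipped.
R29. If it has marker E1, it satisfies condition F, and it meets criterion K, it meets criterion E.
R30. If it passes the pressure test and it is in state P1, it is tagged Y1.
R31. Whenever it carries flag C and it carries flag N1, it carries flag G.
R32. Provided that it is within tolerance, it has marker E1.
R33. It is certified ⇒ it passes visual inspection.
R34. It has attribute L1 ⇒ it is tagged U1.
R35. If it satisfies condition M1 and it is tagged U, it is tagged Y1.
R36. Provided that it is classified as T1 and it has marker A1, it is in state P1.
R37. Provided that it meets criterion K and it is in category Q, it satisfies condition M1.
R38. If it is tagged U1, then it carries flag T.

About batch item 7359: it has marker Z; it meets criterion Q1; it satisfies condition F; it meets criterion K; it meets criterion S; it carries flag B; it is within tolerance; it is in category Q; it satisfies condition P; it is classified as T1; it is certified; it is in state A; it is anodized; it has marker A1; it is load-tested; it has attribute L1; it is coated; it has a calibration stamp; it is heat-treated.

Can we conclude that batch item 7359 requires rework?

Forward chaining from the given facts derives: is rejected, meets spec, is classified as S1, has a surface defect, is held for review, has marker E1, passes visual inspection, is tagged U1, is in state P1, satisfies condition M1, carries flag T, carries flag N1, carries flag C, has attribute X1, meets criterion K1, is shipped, meets criterion E, carries flag G, is in category N, carries flag D1, has attribute H, has attribute J, carries flag V1, is classified as H1.
Rules concluding "it requires rework": R25 needs "it is tagged D"; R27 needs "it has attribute Z1" — none of these are established.

No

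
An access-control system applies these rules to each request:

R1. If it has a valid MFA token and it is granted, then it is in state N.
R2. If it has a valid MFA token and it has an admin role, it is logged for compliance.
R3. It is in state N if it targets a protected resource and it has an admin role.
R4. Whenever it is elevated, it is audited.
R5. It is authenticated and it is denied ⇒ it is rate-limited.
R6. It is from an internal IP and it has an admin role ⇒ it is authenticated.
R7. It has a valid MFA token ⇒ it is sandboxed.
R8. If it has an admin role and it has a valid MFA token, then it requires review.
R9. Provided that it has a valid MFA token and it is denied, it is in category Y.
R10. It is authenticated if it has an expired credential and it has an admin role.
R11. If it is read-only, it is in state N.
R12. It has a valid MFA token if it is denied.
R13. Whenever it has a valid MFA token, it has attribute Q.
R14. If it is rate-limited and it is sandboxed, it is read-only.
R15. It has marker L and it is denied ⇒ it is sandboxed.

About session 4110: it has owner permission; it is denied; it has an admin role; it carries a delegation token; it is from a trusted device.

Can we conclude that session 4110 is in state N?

Forward chaining from the given facts derives: has a valid MFA token, has attribute Q, is logged for compliance, is sandboxed, requires review, is in category Y.
Rules concluding "it is in state N": R1 needs "it is granted"; R3 needs "it targets a protected resource"; R11 needs "it is read-only" — none of these are established.

No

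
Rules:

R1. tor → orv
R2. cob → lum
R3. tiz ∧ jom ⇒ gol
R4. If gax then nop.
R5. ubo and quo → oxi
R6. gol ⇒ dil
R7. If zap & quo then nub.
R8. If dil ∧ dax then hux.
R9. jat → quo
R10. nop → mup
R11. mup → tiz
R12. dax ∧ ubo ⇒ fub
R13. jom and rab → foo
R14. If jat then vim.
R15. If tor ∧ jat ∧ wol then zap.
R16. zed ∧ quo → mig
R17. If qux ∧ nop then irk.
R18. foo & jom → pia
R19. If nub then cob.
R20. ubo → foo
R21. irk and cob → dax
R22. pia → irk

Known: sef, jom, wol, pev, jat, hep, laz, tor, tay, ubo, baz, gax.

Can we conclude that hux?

Yes

nop  (by R4: gax)
quo  (by R9: jat)
mup  (by R10: nop)
tiz  (by R11: mup)
zap  (by R15: tor, jat, wol)
foo  (by R20: ubo)
gol  (by R3: tiz, jom)
dil  (by R6: gol)
nub  (by R7: zap, quo)
pia  (by R18: foo, jom)
cob  (by R19: nub)
irk  (by R22: pia)
dax  (by R21: irk, cob)
hux  (by R8: dil, dax)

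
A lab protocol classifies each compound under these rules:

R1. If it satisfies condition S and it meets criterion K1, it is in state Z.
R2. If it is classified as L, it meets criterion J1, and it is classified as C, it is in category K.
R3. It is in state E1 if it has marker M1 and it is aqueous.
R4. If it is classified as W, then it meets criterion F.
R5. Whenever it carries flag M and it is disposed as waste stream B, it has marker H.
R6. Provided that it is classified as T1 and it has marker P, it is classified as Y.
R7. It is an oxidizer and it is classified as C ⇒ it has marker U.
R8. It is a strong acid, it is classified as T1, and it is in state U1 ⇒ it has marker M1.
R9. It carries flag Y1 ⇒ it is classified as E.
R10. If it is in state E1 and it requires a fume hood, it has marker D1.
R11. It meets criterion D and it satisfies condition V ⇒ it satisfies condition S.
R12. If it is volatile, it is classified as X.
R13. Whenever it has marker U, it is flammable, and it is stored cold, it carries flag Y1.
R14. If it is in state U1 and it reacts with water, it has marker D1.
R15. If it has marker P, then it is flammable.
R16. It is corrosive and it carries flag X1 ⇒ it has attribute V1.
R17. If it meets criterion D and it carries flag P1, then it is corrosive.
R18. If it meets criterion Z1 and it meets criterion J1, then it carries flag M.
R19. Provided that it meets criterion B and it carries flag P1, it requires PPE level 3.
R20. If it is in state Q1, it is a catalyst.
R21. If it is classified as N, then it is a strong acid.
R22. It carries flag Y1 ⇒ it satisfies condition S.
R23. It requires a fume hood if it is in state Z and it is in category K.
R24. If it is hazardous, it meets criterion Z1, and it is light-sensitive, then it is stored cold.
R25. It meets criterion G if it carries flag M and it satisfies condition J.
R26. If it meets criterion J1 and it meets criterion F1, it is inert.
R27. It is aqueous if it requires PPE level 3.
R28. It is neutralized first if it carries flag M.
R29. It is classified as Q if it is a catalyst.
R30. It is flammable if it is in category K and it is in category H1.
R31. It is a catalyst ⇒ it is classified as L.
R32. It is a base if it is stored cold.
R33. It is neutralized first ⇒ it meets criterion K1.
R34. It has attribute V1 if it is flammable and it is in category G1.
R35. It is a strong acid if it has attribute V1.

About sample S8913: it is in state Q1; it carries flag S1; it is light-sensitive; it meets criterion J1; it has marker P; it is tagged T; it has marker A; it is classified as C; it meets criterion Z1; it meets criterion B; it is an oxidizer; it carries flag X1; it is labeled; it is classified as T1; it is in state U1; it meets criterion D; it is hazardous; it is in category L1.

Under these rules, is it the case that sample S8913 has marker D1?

Forward chaining from the given facts derives: is classified as Y, has marker U, is flammable, carries flag M, is a catalyst, is stored cold, is neutralized first, is classified as Q, is classified as L, is a base, meets criterion K1, is in category K, carries flag Y1, satisfies condition S, is in state Z, is classified as E, requires a fume hood.
Rules concluding "it has marker D1": R10 needs "it is in state E1"; R14 needs "it reacts with water" — none of these are established.

No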